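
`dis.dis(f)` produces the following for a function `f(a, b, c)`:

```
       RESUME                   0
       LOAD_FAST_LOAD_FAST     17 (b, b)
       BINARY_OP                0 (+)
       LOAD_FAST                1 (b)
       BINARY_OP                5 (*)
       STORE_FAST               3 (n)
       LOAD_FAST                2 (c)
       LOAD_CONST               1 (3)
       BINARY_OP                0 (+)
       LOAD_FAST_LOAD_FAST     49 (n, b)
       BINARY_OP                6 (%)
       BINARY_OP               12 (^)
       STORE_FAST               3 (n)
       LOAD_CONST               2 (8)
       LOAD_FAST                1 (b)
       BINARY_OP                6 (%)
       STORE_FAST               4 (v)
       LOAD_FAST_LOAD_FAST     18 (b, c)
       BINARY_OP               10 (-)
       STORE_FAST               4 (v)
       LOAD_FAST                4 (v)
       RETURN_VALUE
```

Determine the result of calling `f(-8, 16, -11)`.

27

LOAD_FAST_LOAD_FAST b,b → push 16,16. Stack: [16, 16]
BINARY_OP + → 16 + 16 = 32. Stack: [32]
LOAD_FAST b → push 16. Stack: [32, 16]
BINARY_OP * → 32 * 16 = 512. Stack: [512]
STORE_FAST n → n=512. Stack: []
LOAD_FAST c → push -11. Stack: [-11]
LOAD_CONST → push 3. Stack: [-11, 3]
BINARY_OP + → -11 + 3 = -8. Stack: [-8]
LOAD_FAST_LOAD_FAST n,b → push 512,16. Stack: [-8, 512, 16]
BINARY_OP % → 512 % 16 = 0. Stack: [-8, 0]
BINARY_OP ^ → -8 ^ 0 = -8. Stack: [-8]
STORE_FAST n → n=-8. Stack: []
LOAD_CONST → push 8. Stack: [8]
LOAD_FAST b → push 16. Stack: [8, 16]
BINARY_OP % → 8 % 16 = 8. Stack: [8]
STORE_FAST v → v=8. Stack: []
LOAD_FAST_LOAD_FAST b,c → push 16,-11. Stack: [16, -11]
BINARY_OP - → 16 - -11 = 27. Stack: [27]
STORE_FAST v → v=27. Stack: []
LOAD_FAST v → push 27. Stack: [27]
RETURN_VALUE → return 27.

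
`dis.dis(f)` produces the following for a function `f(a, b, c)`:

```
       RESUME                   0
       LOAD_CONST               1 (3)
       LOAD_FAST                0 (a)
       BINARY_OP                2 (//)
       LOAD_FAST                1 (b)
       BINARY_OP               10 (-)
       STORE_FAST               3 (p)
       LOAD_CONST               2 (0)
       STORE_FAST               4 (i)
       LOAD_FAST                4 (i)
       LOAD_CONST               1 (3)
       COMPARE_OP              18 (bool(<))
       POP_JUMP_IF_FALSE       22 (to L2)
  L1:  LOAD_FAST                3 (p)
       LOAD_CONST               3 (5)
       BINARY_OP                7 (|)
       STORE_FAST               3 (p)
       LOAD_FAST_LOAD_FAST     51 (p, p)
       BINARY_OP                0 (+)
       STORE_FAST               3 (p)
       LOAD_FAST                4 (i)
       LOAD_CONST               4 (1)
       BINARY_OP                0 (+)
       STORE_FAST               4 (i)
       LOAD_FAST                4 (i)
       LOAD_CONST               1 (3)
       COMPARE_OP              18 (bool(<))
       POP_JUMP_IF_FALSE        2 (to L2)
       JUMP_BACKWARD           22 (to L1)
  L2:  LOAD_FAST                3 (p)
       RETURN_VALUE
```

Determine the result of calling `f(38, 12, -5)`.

-66

LOAD_CONST → push 3. Stack: [3]
LOAD_FAST a → push 38. Stack: [3, 38]
BINARY_OP // → 3 // 38 = 0. Stack: [0]
LOAD_FAST b → push 12. Stack: [0, 12]
BINARY_OP - → 0 - 12 = -12. Stack: [-12]
STORE_FAST p → p=-12. Stack: []
LOAD_CONST → push 0. Stack: [0]
STORE_FAST i → i=0. Stack: []
LOAD_FAST i → push 0. Stack: [0]
LOAD_CONST → push 3. Stack: [0, 3]
COMPARE_OP bool(<) → 0 vs 3 = True. Stack: [True]
POP_JUMP_IF_FALSE → pop True; no jump. Stack: []
LOAD_FAST p → push -12. Stack: [-12]
LOAD_CONST → push 5. Stack: [-12, 5]
BINARY_OP | → -12 | 5 = -11. Stack: [-11]
STORE_FAST p → p=-11. Stack: []
LOAD_FAST_LOAD_FAST p,p → push -11,-11. Stack: [-11, -11]
BINARY_OP + → -11 + -11 = -22. Stack: [-22]
STORE_FAST p → p=-22. Stack: []
LOAD_FAST i → push 0. Stack: [0]
LOAD_CONST → push 1. Stack: [0, 1]
BINARY_OP + → 0 + 1 = 1. Stack: [1]
STORE_FAST i → i=1. Stack: []
LOAD_FAST i → push 1. Stack: [1]
LOAD_CONST → push 3. Stack: [1, 3]
COMPARE_OP bool(<) → 1 vs 3 = True. Stack: [True]
POP_JUMP_IF_FALSE → pop True; no jump. Stack: []
LOAD_FAST p → push -22. Stack: [-22]
LOAD_CONST → push 5. Stack: [-22, 5]
BINARY_OP | → -22 | 5 = -17. Stack: [-17]
STORE_FAST p → p=-17. Stack: []
LOAD_FAST_LOAD_FAST p,p → push -17,-17. Stack: [-17, -17]
BINARY_OP + → -17 + -17 = -34. Stack: [-34]
STORE_FAST p → p=-34. Stack: []
LOAD_FAST i → push 1. Stack: [1]
LOAD_CONST → push 1. Stack: [1, 1]
BINARY_OP + → 1 + 1 = 2. Stack: [2]
STORE_FAST i → i=2. Stack: []
LOAD_FAST i → push 2. Stack: [2]
LOAD_CONST → push 3. Stack: [2, 3]
COMPARE_OP bool(<) → 2 vs 3 = True. Stack: [True]
POP_JUMP_IF_FALSE → pop True; no jump. Stack: []
LOAD_FAST p → push -34. Stack: [-34]
LOAD_CONST → push 5. Stack: [-34, 5]
BINARY_OP | → -34 | 5 = -33. Stack: [-33]
STORE_FAST p → p=-33. Stack: []
LOAD_FAST_LOAD_FAST p,p → push -33,-33. Stack: [-33, -33]
BINARY_OP + → -33 + -33 = -66. Stack: [-66]
STORE_FAST p → p=-66. Stack: []
LOAD_FAST i → push 2. Stack: [2]
LOAD_CONST → push 1. Stack: [2, 1]
BINARY_OP + → 2 + 1 = 3. Stack: [3]
STORE_FAST i → i=3. Stack: []
LOAD_FAST i → push 3. Stack: [3]
LOAD_CONST → push 3. Stack: [3, 3]
COMPARE_OP bool(<) → 3 vs 3 = False. Stack: [False]
POP_JUMP_IF_FALSE → pop False; jump. Stack: []
LOAD_FAST p → push -66. Stack: [-66]
RETURN_VALUE → return -66.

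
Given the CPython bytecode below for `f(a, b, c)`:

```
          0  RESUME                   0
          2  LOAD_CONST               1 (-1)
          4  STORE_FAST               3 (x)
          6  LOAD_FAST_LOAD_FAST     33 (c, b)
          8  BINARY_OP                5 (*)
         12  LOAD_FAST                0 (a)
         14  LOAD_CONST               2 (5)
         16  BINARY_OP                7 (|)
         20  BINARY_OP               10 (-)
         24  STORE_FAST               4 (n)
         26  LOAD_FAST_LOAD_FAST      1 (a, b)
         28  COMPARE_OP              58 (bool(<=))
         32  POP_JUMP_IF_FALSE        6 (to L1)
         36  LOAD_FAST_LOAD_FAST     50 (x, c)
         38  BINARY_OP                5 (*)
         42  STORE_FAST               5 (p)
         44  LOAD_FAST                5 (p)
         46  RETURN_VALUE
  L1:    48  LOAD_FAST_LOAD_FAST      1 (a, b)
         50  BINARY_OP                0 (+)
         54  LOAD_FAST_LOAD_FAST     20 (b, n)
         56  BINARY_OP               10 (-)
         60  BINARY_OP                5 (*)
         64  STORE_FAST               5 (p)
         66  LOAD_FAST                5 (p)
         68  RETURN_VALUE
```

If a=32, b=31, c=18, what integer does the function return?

-30870

LOAD_CONST → push -1. Stack: [-1]
STORE_FAST x → x=-1. Stack: []
LOAD_FAST_LOAD_FAST c,b → push 18,31. Stack: [18, 31]
BINARY_OP * → 18 * 31 = 558. Stack: [558]
LOAD_FAST a → push 32. Stack: [558, 32]
LOAD_CONST → push 5. Stack: [558, 32, 5]
BINARY_OP | → 32 | 5 = 37. Stack: [558, 37]
BINARY_OP - → 558 - 37 = 521. Stack: [521]
STORE_FAST n → n=521. Stack: []
LOAD_FAST_LOAD_FAST a,b → push 32,31. Stack: [32, 31]
COMPARE_OP bool(<=) → 32 vs 31 = False. Stack: [False]
POP_JUMP_IF_FALSE → pop False; jump. Stack: []
LOAD_FAST_LOAD_FAST a,b → push 32,31. Stack: [32, 31]
BINARY_OP + → 32 + 31 = 63. Stack: [63]
LOAD_FAST_LOAD_FAST b,n → push 31,521. Stack: [63, 31, 521]
BINARY_OP - → 31 - 521 = -490. Stack: [63, -490]
BINARY_OP * → 63 * -490 = -30870. Stack: [-30870]
STORE_FAST p → p=-30870. Stack: []
LOAD_FAST p → push -30870. Stack: [-30870]
RETURN_VALUE → return -30870.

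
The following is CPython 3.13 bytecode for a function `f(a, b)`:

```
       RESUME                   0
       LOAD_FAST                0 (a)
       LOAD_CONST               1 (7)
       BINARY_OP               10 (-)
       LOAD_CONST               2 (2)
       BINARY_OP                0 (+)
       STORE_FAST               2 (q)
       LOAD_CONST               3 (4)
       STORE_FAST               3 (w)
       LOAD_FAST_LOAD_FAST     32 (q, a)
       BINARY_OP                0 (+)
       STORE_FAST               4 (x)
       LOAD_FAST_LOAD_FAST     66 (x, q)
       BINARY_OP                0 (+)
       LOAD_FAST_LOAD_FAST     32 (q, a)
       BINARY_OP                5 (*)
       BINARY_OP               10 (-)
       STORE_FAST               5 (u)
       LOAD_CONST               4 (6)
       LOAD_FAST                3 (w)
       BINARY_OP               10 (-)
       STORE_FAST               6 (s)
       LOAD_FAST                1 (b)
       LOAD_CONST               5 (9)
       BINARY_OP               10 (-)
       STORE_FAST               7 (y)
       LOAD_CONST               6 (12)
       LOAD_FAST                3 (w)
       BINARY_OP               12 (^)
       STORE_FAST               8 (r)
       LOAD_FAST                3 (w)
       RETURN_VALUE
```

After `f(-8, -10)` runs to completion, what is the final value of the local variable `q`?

-13

LOAD_FAST a → push -8. Stack: [-8]
LOAD_CONST → push 7. Stack: [-8, 7]
BINARY_OP - → -8 - 7 = -15. Stack: [-15]
LOAD_CONST → push 2. Stack: [-15, 2]
BINARY_OP + → -15 + 2 = -13. Stack: [-13]
STORE_FAST q → q=-13. Stack: []
LOAD_CONST → push 4. Stack: [4]
STORE_FAST w → w=4. Stack: []
LOAD_FAST_LOAD_FAST q,a → push -13,-8. Stack: [-13, -8]
BINARY_OP + → -13 + -8 = -21. Stack: [-21]
STORE_FAST x → x=-21. Stack: []
LOAD_FAST_LOAD_FAST x,q → push -21,-13. Stack: [-21, -13]
BINARY_OP + → -21 + -13 = -34. Stack: [-34]
LOAD_FAST_LOAD_FAST q,a → push -13,-8. Stack: [-34, -13, -8]
BINARY_OP * → -13 * -8 = 104. Stack: [-34, 104]
BINARY_OP - → -34 - 104 = -138. Stack: [-138]
STORE_FAST u → u=-138. Stack: []
LOAD_CONST → push 6. Stack: [6]
LOAD_FAST w → push 4. Stack: [6, 4]
BINARY_OP - → 6 - 4 = 2. Stack: [2]
STORE_FAST s → s=2. Stack: []
LOAD_FAST b → push -10. Stack: [-10]
LOAD_CONST → push 9. Stack: [-10, 9]
BINARY_OP - → -10 - 9 = -19. Stack: [-19]
STORE_FAST y → y=-19. Stack: []
LOAD_CONST → push 12. Stack: [12]
LOAD_FAST w → push 4. Stack: [12, 4]
BINARY_OP ^ → 12 ^ 4 = 8. Stack: [8]
STORE_FAST r → r=8. Stack: []
LOAD_FAST w → push 4. Stack: [4]
RETURN_VALUE → return 4.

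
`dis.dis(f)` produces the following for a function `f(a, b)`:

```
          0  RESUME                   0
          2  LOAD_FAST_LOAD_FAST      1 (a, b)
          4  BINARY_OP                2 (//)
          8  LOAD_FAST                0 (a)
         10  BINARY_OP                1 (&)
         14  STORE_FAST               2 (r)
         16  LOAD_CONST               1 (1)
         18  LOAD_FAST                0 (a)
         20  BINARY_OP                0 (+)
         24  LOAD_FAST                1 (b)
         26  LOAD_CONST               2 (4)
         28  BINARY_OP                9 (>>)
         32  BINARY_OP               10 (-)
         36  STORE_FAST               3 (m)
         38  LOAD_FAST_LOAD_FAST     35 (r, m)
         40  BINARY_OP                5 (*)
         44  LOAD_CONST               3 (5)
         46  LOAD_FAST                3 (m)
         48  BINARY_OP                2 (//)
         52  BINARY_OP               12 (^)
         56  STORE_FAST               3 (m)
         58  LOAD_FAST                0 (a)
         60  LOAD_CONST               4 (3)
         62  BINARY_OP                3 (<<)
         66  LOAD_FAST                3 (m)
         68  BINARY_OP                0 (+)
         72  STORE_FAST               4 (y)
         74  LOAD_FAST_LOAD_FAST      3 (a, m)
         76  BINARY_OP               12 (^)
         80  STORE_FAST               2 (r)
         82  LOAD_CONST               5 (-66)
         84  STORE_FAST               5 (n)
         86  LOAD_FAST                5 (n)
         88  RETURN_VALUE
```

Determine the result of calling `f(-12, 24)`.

LOAD_FAST_LOAD_FAST a,b → push -12,24. Stack: [-12, 24]
BINARY_OP // → -12 // 24 = -1. Stack: [-1]
LOAD_FAST a → push -12. Stack: [-1, -12]
BINARY_OP & → -1 & -12 = -12. Stack: [-12]
STORE_FAST r → r=-12. Stack: []
LOAD_CONST → push 1. Stack: [1]
LOAD_FAST a → push -12. Stack: [1, -12]
BINARY_OP + → 1 + -12 = -11. Stack: [-11]
LOAD_FAST b → push 24. Stack: [-11, 24]
LOAD_CONST → push 4. Stack: [-11, 24, 4]
BINARY_OP >> → 24 >> 4 = 1. Stack: [-11, 1]
BINARY_OP - → -11 - 1 = -12. Stack: [-12]
STORE_FAST m → m=-12. Stack: []
LOAD_FAST_LOAD_FAST r,m → push -12,-12. Stack: [-12, -12]
BINARY_OP * → -12 * -12 = 144. Stack: [144]
LOAD_CONST → push 5. Stack: [144, 5]
LOAD_FAST m → push -12. Stack: [144, 5, -12]
BINARY_OP // → 5 // -12 = -1. Stack: [144, -1]
BINARY_OP ^ → 144 ^ -1 = -145. Stack: [-145]
STORE_FAST m → m=-145. Stack: []
LOAD_FAST a → push -12. Stack: [-12]
LOAD_CONST → push 3. Stack: [-12, 3]
BINARY_OP << → -12 << 3 = -96. Stack: [-96]
LOAD_FAST m → push -145. Stack: [-96, -145]
BINARY_OP + → -96 + -145 = -241. Stack: [-241]
STORE_FAST y → y=-241. Stack: []
LOAD_FAST_LOAD_FAST a,m → push -12,-145. Stack: [-12, -145]
BINARY_OP ^ → -12 ^ -145 = 155. Stack: [155]
STORE_FAST r → r=155. Stack: []
LOAD_CONST → push -66. Stack: [-66]
STORE_FAST n → n=-66. Stack: []
LOAD_FAST n → push -66. Stack: [-66]
RETURN_VALUE → return -66.

-66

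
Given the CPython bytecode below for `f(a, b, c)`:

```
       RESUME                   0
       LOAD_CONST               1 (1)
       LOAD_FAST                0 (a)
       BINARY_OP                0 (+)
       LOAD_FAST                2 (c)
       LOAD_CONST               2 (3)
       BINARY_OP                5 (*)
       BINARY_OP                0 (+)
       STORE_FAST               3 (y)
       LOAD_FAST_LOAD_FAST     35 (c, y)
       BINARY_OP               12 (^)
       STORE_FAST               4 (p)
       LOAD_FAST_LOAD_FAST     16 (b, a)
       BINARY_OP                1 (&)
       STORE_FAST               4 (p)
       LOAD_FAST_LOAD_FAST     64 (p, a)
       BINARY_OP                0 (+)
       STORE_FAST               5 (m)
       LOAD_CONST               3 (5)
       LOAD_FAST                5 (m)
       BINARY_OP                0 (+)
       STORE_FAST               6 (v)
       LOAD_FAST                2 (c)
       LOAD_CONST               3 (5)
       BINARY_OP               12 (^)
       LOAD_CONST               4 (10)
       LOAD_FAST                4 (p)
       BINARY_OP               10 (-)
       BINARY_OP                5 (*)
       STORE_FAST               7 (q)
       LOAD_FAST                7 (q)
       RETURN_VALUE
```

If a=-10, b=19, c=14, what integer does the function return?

LOAD_CONST → push 1. Stack: [1]
LOAD_FAST a → push -10. Stack: [1, -10]
BINARY_OP + → 1 + -10 = -9. Stack: [-9]
LOAD_FAST c → push 14. Stack: [-9, 14]
LOAD_CONST → push 3. Stack: [-9, 14, 3]
BINARY_OP * → 14 * 3 = 42. Stack: [-9, 42]
BINARY_OP + → -9 + 42 = 33. Stack: [33]
STORE_FAST y → y=33. Stack: []
LOAD_FAST_LOAD_FAST c,y → push 14,33. Stack: [14, 33]
BINARY_OP ^ → 14 ^ 33 = 47. Stack: [47]
STORE_FAST p → p=47. Stack: []
LOAD_FAST_LOAD_FAST b,a → push 19,-10. Stack: [19, -10]
BINARY_OP & → 19 & -10 = 18. Stack: [18]
STORE_FAST p → p=18. Stack: []
LOAD_FAST_LOAD_FAST p,a → push 18,-10. Stack: [18, -10]
BINARY_OP + → 18 + -10 = 8. Stack: [8]
STORE_FAST m → m=8. Stack: []
LOAD_CONST → push 5. Stack: [5]
LOAD_FAST m → push 8. Stack: [5, 8]
BINARY_OP + → 5 + 8 = 13. Stack: [13]
STORE_FAST v → v=13. Stack: []
LOAD_FAST c → push 14. Stack: [14]
LOAD_CONST → push 5. Stack: [14, 5]
BINARY_OP ^ → 14 ^ 5 = 11. Stack: [11]
LOAD_CONST → push 10. Stack: [11, 10]
LOAD_FAST p → push 18. Stack: [11, 10, 18]
BINARY_OP - → 10 - 18 = -8. Stack: [11, -8]
BINARY_OP * → 11 * -8 = -88. Stack: [-88]
STORE_FAST q → q=-88. Stack: []
LOAD_FAST q → push -88. Stack: [-88]
RETURN_VALUE → return -88.

-88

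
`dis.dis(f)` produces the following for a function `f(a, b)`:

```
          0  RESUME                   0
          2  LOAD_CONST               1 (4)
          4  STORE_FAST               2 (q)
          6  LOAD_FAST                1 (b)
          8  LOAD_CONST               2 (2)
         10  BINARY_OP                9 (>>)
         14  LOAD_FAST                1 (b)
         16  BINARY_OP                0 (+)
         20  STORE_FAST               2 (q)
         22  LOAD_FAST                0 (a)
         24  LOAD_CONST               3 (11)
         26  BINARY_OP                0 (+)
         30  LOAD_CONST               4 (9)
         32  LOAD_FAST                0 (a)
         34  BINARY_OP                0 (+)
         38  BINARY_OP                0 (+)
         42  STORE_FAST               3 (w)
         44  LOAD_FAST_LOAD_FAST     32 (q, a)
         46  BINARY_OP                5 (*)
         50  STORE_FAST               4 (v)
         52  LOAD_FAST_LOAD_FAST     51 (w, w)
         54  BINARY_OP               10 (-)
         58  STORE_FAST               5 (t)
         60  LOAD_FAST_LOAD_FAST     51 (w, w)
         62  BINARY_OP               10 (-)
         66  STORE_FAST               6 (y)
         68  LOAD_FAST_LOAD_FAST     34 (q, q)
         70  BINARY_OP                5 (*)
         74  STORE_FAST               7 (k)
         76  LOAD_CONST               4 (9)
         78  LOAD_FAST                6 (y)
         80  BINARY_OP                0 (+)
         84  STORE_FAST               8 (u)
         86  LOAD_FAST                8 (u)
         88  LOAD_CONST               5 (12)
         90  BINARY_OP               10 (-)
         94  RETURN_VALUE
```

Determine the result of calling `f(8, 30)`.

-3

LOAD_CONST → push 4. Stack: [4]
STORE_FAST q → q=4. Stack: []
LOAD_FAST b → push 30. Stack: [30]
LOAD_CONST → push 2. Stack: [30, 2]
BINARY_OP >> → 30 >> 2 = 7. Stack: [7]
LOAD_FAST b → push 30. Stack: [7, 30]
BINARY_OP + → 7 + 30 = 37. Stack: [37]
STORE_FAST q → q=37. Stack: []
LOAD_FAST a → push 8. Stack: [8]
LOAD_CONST → push 11. Stack: [8, 11]
BINARY_OP + → 8 + 11 = 19. Stack: [19]
LOAD_CONST → push 9. Stack: [19, 9]
LOAD_FAST a → push 8. Stack: [19, 9, 8]
BINARY_OP + → 9 + 8 = 17. Stack: [19, 17]
BINARY_OP + → 19 + 17 = 36. Stack: [36]
STORE_FAST w → w=36. Stack: []
LOAD_FAST_LOAD_FAST q,a → push 37,8. Stack: [37, 8]
BINARY_OP * → 37 * 8 = 296. Stack: [296]
STORE_FAST v → v=296. Stack: []
LOAD_FAST_LOAD_FAST w,w → push 36,36. Stack: [36, 36]
BINARY_OP - → 36 - 36 = 0. Stack: [0]
STORE_FAST t → t=0. Stack: []
LOAD_FAST_LOAD_FAST w,w → push 36,36. Stack: [36, 36]
BINARY_OP - → 36 - 36 = 0. Stack: [0]
STORE_FAST y → y=0. Stack: []
LOAD_FAST_LOAD_FAST q,q → push 37,37. Stack: [37, 37]
BINARY_OP * → 37 * 37 = 1369. Stack: [1369]
STORE_FAST k → k=1369. Stack: []
LOAD_CONST → push 9. Stack: [9]
LOAD_FAST y → push 0. Stack: [9, 0]
BINARY_OP + → 9 + 0 = 9. Stack: [9]
STORE_FAST u → u=9. Stack: []
LOAD_FAST u → push 9. Stack: [9]
LOAD_CONST → push 12. Stack: [9, 12]
BINARY_OP - → 9 - 12 = -3. Stack: [-3]
RETURN_VALUE → return -3.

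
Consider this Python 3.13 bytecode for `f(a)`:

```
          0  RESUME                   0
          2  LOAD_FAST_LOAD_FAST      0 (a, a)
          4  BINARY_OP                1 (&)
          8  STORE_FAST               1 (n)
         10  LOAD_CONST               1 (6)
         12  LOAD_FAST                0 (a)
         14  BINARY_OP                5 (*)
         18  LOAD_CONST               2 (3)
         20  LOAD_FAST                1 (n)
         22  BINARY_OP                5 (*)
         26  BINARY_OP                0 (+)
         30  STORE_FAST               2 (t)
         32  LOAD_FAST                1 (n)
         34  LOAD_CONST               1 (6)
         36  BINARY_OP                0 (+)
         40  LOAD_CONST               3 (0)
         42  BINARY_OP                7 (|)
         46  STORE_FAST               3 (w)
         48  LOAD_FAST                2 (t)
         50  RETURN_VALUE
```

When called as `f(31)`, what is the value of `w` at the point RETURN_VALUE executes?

37

LOAD_FAST_LOAD_FAST a,a → push 31,31. Stack: [31, 31]
BINARY_OP & → 31 & 31 = 31. Stack: [31]
STORE_FAST n → n=31. Stack: []
LOAD_CONST → push 6. Stack: [6]
LOAD_FAST a → push 31. Stack: [6, 31]
BINARY_OP * → 6 * 31 = 186. Stack: [186]
LOAD_CONST → push 3. Stack: [186, 3]
LOAD_FAST n → push 31. Stack: [186, 3, 31]
BINARY_OP * → 3 * 31 = 93. Stack: [186, 93]
BINARY_OP + → 186 + 93 = 279. Stack: [279]
STORE_FAST t → t=279. Stack: []
LOAD_FAST n → push 31. Stack: [31]
LOAD_CONST → push 6. Stack: [31, 6]
BINARY_OP + → 31 + 6 = 37. Stack: [37]
LOAD_CONST → push 0. Stack: [37, 0]
BINARY_OP | → 37 | 0 = 37. Stack: [37]
STORE_FAST w → w=37. Stack: []
LOAD_FAST t → push 279. Stack: [279]
RETURN_VALUE → return 279.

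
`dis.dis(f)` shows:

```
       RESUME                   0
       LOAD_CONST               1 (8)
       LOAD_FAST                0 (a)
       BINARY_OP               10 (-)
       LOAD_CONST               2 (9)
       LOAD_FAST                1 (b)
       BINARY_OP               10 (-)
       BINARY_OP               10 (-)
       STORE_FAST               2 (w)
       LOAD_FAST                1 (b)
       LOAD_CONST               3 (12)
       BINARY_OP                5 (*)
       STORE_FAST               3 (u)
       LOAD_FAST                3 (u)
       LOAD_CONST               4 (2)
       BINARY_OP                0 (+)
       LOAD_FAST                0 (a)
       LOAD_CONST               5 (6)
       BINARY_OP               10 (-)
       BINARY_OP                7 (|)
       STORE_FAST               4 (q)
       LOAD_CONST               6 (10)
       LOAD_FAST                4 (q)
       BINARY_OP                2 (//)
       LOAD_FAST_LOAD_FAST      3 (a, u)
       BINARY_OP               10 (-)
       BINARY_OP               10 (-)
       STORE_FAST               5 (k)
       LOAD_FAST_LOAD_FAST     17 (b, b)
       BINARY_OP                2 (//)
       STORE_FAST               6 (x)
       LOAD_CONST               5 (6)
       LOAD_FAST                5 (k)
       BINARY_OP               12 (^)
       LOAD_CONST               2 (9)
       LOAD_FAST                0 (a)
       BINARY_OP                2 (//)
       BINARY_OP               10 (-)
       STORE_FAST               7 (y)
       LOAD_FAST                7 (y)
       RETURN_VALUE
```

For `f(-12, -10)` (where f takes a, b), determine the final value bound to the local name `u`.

LOAD_CONST → push 8. Stack: [8]
LOAD_FAST a → push -12. Stack: [8, -12]
BINARY_OP - → 8 - -12 = 20. Stack: [20]
LOAD_CONST → push 9. Stack: [20, 9]
LOAD_FAST b → push -10. Stack: [20, 9, -10]
BINARY_OP - → 9 - -10 = 19. Stack: [20, 19]
BINARY_OP - → 20 - 19 = 1. Stack: [1]
STORE_FAST w → w=1. Stack: []
LOAD_FAST b → push -10. Stack: [-10]
LOAD_CONST → push 12. Stack: [-10, 12]
BINARY_OP * → -10 * 12 = -120. Stack: [-120]
STORE_FAST u → u=-120. Stack: []
LOAD_FAST u → push -120. Stack: [-120]
LOAD_CONST → push 2. Stack: [-120, 2]
BINARY_OP + → -120 + 2 = -118. Stack: [-118]
LOAD_FAST a → push -12. Stack: [-118, -12]
LOAD_CONST → push 6. Stack: [-118, -12, 6]
BINARY_OP - → -12 - 6 = -18. Stack: [-118, -18]
BINARY_OP | → -118 | -18 = -18. Stack: [-18]
STORE_FAST q → q=-18. Stack: []
LOAD_CONST → push 10. Stack: [10]
LOAD_FAST q → push -18. Stack: [10, -18]
BINARY_OP // → 10 // -18 = -1. Stack: [-1]
LOAD_FAST_LOAD_FAST a,u → push -12,-120. Stack: [-1, -12, -120]
BINARY_OP - → -12 - -120 = 108. Stack: [-1, 108]
BINARY_OP - → -1 - 108 = -109. Stack: [-109]
STORE_FAST k → k=-109. Stack: []
LOAD_FAST_LOAD_FAST b,b → push -10,-10. Stack: [-10, -10]
BINARY_OP // → -10 // -10 = 1. Stack: [1]
STORE_FAST x → x=1. Stack: []
LOAD_CONST → push 6. Stack: [6]
LOAD_FAST k → push -109. Stack: [6, -109]
BINARY_OP ^ → 6 ^ -109 = -107. Stack: [-107]
LOAD_CONST → push 9. Stack: [-107, 9]
LOAD_FAST a → push -12. Stack: [-107, 9, -12]
BINARY_OP // → 9 // -12 = -1. Stack: [-107, -1]
BINARY_OP - → -107 - -1 = -106. Stack: [-106]
STORE_FAST y → y=-106. Stack: []
LOAD_FAST y → push -106. Stack: [-106]
RETURN_VALUE → return -106.

-120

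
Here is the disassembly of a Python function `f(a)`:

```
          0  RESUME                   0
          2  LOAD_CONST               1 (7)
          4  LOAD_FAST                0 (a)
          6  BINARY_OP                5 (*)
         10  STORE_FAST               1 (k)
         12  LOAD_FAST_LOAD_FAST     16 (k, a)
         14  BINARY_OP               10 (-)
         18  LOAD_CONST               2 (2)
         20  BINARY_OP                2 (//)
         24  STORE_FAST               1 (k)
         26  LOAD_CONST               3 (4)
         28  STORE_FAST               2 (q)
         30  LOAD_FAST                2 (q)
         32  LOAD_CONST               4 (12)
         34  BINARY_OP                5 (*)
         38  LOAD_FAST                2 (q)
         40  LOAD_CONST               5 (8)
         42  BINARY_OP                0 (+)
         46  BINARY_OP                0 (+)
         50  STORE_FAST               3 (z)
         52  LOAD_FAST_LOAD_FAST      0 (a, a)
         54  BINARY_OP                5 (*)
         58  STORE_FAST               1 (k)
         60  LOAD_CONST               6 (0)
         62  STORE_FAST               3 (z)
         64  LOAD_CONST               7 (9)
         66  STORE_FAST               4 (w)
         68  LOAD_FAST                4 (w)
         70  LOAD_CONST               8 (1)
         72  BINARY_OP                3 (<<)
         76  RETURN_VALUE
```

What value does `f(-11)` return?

18

LOAD_CONST → push 7. Stack: [7]
LOAD_FAST a → push -11. Stack: [7, -11]
BINARY_OP * → 7 * -11 = -77. Stack: [-77]
STORE_FAST k → k=-77. Stack: []
LOAD_FAST_LOAD_FAST k,a → push -77,-11. Stack: [-77, -11]
BINARY_OP - → -77 - -11 = -66. Stack: [-66]
LOAD_CONST → push 2. Stack: [-66, 2]
BINARY_OP // → -66 // 2 = -33. Stack: [-33]
STORE_FAST k → k=-33. Stack: []
LOAD_CONST → push 4. Stack: [4]
STORE_FAST q → q=4. Stack: []
LOAD_FAST q → push 4. Stack: [4]
LOAD_CONST → push 12. Stack: [4, 12]
BINARY_OP * → 4 * 12 = 48. Stack: [48]
LOAD_FAST q → push 4. Stack: [48, 4]
LOAD_CONST → push 8. Stack: [48, 4, 8]
BINARY_OP + → 4 + 8 = 12. Stack: [48, 12]
BINARY_OP + → 48 + 12 = 60. Stack: [60]
STORE_FAST z → z=60. Stack: []
LOAD_FAST_LOAD_FAST a,a → push -11,-11. Stack: [-11, -11]
BINARY_OP * → -11 * -11 = 121. Stack: [121]
STORE_FAST k → k=121. Stack: []
LOAD_CONST → push 0. Stack: [0]
STORE_FAST z → z=0. Stack: []
LOAD_CONST → push 9. Stack: [9]
STORE_FAST w → w=9. Stack: []
LOAD_FAST w → push 9. Stack: [9]
LOAD_CONST → push 1. Stack: [9, 1]
BINARY_OP << → 9 << 1 = 18. Stack: [18]
RETURN_VALUE → return 18.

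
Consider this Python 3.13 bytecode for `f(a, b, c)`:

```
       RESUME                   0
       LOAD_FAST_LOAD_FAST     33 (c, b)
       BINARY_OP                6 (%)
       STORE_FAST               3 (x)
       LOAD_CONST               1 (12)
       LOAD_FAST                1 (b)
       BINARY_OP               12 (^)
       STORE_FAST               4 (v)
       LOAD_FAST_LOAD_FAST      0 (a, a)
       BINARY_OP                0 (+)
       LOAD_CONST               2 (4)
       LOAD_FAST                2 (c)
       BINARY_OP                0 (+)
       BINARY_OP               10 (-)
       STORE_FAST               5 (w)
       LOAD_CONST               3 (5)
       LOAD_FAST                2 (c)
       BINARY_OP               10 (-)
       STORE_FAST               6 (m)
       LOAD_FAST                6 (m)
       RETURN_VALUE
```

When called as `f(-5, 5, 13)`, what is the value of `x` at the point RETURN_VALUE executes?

3

LOAD_FAST_LOAD_FAST c,b → push 13,5. Stack: [13, 5]
BINARY_OP % → 13 % 5 = 3. Stack: [3]
STORE_FAST x → x=3. Stack: []
LOAD_CONST → push 12. Stack: [12]
LOAD_FAST b → push 5. Stack: [12, 5]
BINARY_OP ^ → 12 ^ 5 = 9. Stack: [9]
STORE_FAST v → v=9. Stack: []
LOAD_FAST_LOAD_FAST a,a → push -5,-5. Stack: [-5, -5]
BINARY_OP + → -5 + -5 = -10. Stack: [-10]
LOAD_CONST → push 4. Stack: [-10, 4]
LOAD_FAST c → push 13. Stack: [-10, 4, 13]
BINARY_OP + → 4 + 13 = 17. Stack: [-10, 17]
BINARY_OP - → -10 - 17 = -27. Stack: [-27]
STORE_FAST w → w=-27. Stack: []
LOAD_CONST → push 5. Stack: [5]
LOAD_FAST c → push 13. Stack: [5, 13]
BINARY_OP - → 5 - 13 = -8. Stack: [-8]
STORE_FAST m → m=-8. Stack: []
LOAD_FAST m → push -8. Stack: [-8]
RETURN_VALUE → return -8.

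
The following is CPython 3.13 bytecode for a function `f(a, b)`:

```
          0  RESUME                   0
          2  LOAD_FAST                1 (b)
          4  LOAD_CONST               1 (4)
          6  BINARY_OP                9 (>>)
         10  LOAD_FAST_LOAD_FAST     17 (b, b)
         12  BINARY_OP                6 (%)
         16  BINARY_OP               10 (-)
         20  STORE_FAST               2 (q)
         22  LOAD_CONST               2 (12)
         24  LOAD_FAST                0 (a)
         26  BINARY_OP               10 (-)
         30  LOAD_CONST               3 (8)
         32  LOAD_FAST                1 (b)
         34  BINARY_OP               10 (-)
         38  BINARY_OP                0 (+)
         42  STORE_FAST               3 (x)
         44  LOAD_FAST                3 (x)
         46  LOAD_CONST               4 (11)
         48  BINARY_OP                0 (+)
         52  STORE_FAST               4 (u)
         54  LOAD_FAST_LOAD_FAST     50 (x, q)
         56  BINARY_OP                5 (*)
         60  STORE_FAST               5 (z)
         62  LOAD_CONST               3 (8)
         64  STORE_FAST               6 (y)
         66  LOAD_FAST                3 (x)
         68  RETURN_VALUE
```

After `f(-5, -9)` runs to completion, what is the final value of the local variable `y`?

8

LOAD_FAST b → push -9. Stack: [-9]
LOAD_CONST → push 4. Stack: [-9, 4]
BINARY_OP >> → -9 >> 4 = -1. Stack: [-1]
LOAD_FAST_LOAD_FAST b,b → push -9,-9. Stack: [-1, -9, -9]
BINARY_OP % → -9 % -9 = 0. Stack: [-1, 0]
BINARY_OP - → -1 - 0 = -1. Stack: [-1]
STORE_FAST q → q=-1. Stack: []
LOAD_CONST → push 12. Stack: [12]
LOAD_FAST a → push -5. Stack: [12, -5]
BINARY_OP - → 12 - -5 = 17. Stack: [17]
LOAD_CONST → push 8. Stack: [17, 8]
LOAD_FAST b → push -9. Stack: [17, 8, -9]
BINARY_OP - → 8 - -9 = 17. Stack: [17, 17]
BINARY_OP + → 17 + 17 = 34. Stack: [34]
STORE_FAST x → x=34. Stack: []
LOAD_FAST x → push 34. Stack: [34]
LOAD_CONST → push 11. Stack: [34, 11]
BINARY_OP + → 34 + 11 = 45. Stack: [45]
STORE_FAST u → u=45. Stack: []
LOAD_FAST_LOAD_FAST x,q → push 34,-1. Stack: [34, -1]
BINARY_OP * → 34 * -1 = -34. Stack: [-34]
STORE_FAST z → z=-34. Stack: []
LOAD_CONST → push 8. Stack: [8]
STORE_FAST y → y=8. Stack: []
LOAD_FAST x → push 34. Stack: [34]
RETURN_VALUE → return 34.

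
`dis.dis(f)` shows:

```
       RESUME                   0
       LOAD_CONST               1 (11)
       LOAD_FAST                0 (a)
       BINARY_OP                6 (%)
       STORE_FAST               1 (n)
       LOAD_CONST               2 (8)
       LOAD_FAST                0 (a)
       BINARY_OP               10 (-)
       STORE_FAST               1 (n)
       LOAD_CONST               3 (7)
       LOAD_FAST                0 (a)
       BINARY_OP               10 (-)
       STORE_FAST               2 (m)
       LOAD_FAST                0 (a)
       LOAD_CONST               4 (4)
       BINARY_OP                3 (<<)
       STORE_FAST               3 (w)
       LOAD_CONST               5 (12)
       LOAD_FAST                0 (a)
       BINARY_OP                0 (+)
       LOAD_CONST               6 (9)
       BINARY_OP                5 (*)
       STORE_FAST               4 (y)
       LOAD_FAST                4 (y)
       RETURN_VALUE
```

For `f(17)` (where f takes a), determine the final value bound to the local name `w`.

LOAD_CONST → push 11. Stack: [11]
LOAD_FAST a → push 17. Stack: [11, 17]
BINARY_OP % → 11 % 17 = 11. Stack: [11]
STORE_FAST n → n=11. Stack: []
LOAD_CONST → push 8. Stack: [8]
LOAD_FAST a → push 17. Stack: [8, 17]
BINARY_OP - → 8 - 17 = -9. Stack: [-9]
STORE_FAST n → n=-9. Stack: []
LOAD_CONST → push 7. Stack: [7]
LOAD_FAST a → push 17. Stack: [7, 17]
BINARY_OP - → 7 - 17 = -10. Stack: [-10]
STORE_FAST m → m=-10. Stack: []
LOAD_FAST a → push 17. Stack: [17]
LOAD_CONST → push 4. Stack: [17, 4]
BINARY_OP << → 17 << 4 = 272. Stack: [272]
STORE_FAST w → w=272. Stack: []
LOAD_CONST → push 12. Stack: [12]
LOAD_FAST a → push 17. Stack: [12, 17]
BINARY_OP + → 12 + 17 = 29. Stack: [29]
LOAD_CONST → push 9. Stack: [29, 9]
BINARY_OP * → 29 * 9 = 261. Stack: [261]
STORE_FAST y → y=261. Stack: []
LOAD_FAST y → push 261. Stack: [261]
RETURN_VALUE → return 261.

272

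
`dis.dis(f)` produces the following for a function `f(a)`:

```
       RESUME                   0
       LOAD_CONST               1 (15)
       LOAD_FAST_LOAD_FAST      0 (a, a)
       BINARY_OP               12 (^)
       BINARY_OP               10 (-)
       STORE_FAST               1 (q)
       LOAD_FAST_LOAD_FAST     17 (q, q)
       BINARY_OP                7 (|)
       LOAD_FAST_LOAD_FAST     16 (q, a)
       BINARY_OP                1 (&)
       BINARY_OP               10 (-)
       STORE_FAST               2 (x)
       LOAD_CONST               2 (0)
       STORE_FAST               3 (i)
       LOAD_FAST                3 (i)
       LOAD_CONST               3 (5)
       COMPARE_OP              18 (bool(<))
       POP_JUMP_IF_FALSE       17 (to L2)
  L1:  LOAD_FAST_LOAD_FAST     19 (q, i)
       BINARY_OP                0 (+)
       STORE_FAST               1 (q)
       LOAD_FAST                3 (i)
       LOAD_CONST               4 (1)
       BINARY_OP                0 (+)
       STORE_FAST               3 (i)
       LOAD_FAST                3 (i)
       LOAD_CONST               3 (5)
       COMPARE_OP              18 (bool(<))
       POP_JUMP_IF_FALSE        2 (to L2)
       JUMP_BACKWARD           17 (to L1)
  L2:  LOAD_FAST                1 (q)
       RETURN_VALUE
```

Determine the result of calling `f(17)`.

25

LOAD_CONST → push 15
LOAD_FAST_LOAD_FAST a,a → push 17,17
BINARY_OP ^ → 17 ^ 17 = 0
BINARY_OP - → 15 - 0 = 15
STORE_FAST q → q=15
LOAD_FAST_LOAD_FAST q,q → push 15,15
BINARY_OP | → 15 | 15 = 15
LOAD_FAST_LOAD_FAST q,a → push 15,17
BINARY_OP & → 15 & 17 = 1
BINARY_OP - → 15 - 1 = 14
STORE_FAST x → x=14
LOAD_CONST → push 0
STORE_FAST i → i=0
LOAD_FAST i → push 0
LOAD_CONST → push 5
COMPARE_OP bool(<) → 0 vs 5 = True
POP_JUMP_IF_FALSE → pop True; no jump
LOAD_FAST_LOAD_FAST q,i → push 15,0
BINARY_OP + → 15 + 0 = 15
STORE_FAST q → q=15
LOAD_FAST i → push 0
LOAD_CONST → push 1
BINARY_OP + → 0 + 1 = 1
STORE_FAST i → i=1
LOAD_FAST i → push 1
LOAD_CONST → push 5
COMPARE_OP bool(<) → 1 vs 5 = True
POP_JUMP_IF_FALSE → pop True; no jump
LOAD_FAST_LOAD_FAST q,i → push 15,1
BINARY_OP + → 15 + 1 = 16
STORE_FAST q → q=16
LOAD_FAST i → push 1
LOAD_CONST → push 1
BINARY_OP + → 1 + 1 = 2
STORE_FAST i → i=2
LOAD_FAST i → push 2
LOAD_CONST → push 5
COMPARE_OP bool(<) → 2 vs 5 = True
POP_JUMP_IF_FALSE → pop True; no jump
LOAD_FAST_LOAD_FAST q,i → push 16,2
BINARY_OP + → 16 + 2 = 18
STORE_FAST q → q=18
LOAD_FAST i → push 2
LOAD_CONST → push 1
BINARY_OP + → 2 + 1 = 3
STORE_FAST i → i=3
LOAD_FAST i → push 3
LOAD_CONST → push 5
COMPARE_OP bool(<) → 3 vs 5 = True
POP_JUMP_IF_FALSE → pop True; no jump
LOAD_FAST_LOAD_FAST q,i → push 18,3
BINARY_OP + → 18 + 3 = 21
STORE_FAST q → q=21
LOAD_FAST i → push 3
LOAD_CONST → push 1
BINARY_OP + → 3 + 1 = 4
STORE_FAST i → i=4
LOAD_FAST i → push 4
LOAD_CONST → push 5
COMPARE_OP bool(<) → 4 vs 5 = True
POP_JUMP_IF_FALSE → pop True; no jump
LOAD_FAST_LOAD_FAST q,i → push 21,4
BINARY_OP + → 21 + 4 = 25
STORE_FAST q → q=25
LOAD_FAST i → push 4
LOAD_CONST → push 1
BINARY_OP + → 4 + 1 = 5
STORE_FAST i → i=5
LOAD_FAST i → push 5
LOAD_CONST → push 5
COMPARE_OP bool(<) → 5 vs 5 = False
POP_JUMP_IF_FALSE → pop False; jump
LOAD_FAST q → push 25
RETURN_VALUE → return 25.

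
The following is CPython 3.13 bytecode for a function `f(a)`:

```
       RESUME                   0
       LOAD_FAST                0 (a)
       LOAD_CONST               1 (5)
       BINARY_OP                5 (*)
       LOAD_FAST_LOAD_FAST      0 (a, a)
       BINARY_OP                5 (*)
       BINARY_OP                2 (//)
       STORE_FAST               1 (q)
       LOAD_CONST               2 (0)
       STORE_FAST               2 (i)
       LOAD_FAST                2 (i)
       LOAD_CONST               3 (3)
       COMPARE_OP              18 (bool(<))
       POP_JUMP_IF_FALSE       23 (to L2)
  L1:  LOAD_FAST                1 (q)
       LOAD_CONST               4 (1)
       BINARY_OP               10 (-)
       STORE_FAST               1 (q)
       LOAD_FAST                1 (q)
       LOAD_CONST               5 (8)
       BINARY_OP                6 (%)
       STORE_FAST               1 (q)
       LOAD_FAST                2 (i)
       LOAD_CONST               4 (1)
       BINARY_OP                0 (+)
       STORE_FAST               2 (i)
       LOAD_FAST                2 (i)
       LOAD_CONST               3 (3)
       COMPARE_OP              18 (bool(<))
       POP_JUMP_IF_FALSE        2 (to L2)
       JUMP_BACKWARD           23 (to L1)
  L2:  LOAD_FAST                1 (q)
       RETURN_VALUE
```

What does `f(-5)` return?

4

LOAD_FAST a → push -5. Stack: [-5]
LOAD_CONST → push 5. Stack: [-5, 5]
BINARY_OP * → -5 * 5 = -25. Stack: [-25]
LOAD_FAST_LOAD_FAST a,a → push -5,-5. Stack: [-25, -5, -5]
BINARY_OP * → -5 * -5 = 25. Stack: [-25, 25]
BINARY_OP // → -25 // 25 = -1. Stack: [-1]
STORE_FAST q → q=-1. Stack: []
LOAD_CONST → push 0. Stack: [0]
STORE_FAST i → i=0. Stack: []
LOAD_FAST i → push 0. Stack: [0]
LOAD_CONST → push 3. Stack: [0, 3]
COMPARE_OP bool(<) → 0 vs 3 = True. Stack: [True]
POP_JUMP_IF_FALSE → pop True; no jump. Stack: []
LOAD_FAST q → push -1. Stack: [-1]
LOAD_CONST → push 1. Stack: [-1, 1]
BINARY_OP - → -1 - 1 = -2. Stack: [-2]
STORE_FAST q → q=-2. Stack: []
LOAD_FAST q → push -2. Stack: [-2]
LOAD_CONST → push 8. Stack: [-2, 8]
BINARY_OP % → -2 % 8 = 6. Stack: [6]
STORE_FAST q → q=6. Stack: []
LOAD_FAST i → push 0. Stack: [0]
LOAD_CONST → push 1. Stack: [0, 1]
BINARY_OP + → 0 + 1 = 1. Stack: [1]
STORE_FAST i → i=1. Stack: []
LOAD_FAST i → push 1. Stack: [1]
LOAD_CONST → push 3. Stack: [1, 3]
COMPARE_OP bool(<) → 1 vs 3 = True. Stack: [True]
POP_JUMP_IF_FALSE → pop True; no jump. Stack: []
LOAD_FAST q → push 6. Stack: [6]
LOAD_CONST → push 1. Stack: [6, 1]
BINARY_OP - → 6 - 1 = 5. Stack: [5]
STORE_FAST q → q=5. Stack: []
LOAD_FAST q → push 5. Stack: [5]
LOAD_CONST → push 8. Stack: [5, 8]
BINARY_OP % → 5 % 8 = 5. Stack: [5]
STORE_FAST q → q=5. Stack: []
LOAD_FAST i → push 1. Stack: [1]
LOAD_CONST → push 1. Stack: [1, 1]
BINARY_OP + → 1 + 1 = 2. Stack: [2]
STORE_FAST i → i=2. Stack: []
LOAD_FAST i → push 2. Stack: [2]
LOAD_CONST → push 3. Stack: [2, 3]
COMPARE_OP bool(<) → 2 vs 3 = True. Stack: [True]
POP_JUMP_IF_FALSE → pop True; no jump. Stack: []
LOAD_FAST q → push 5. Stack: [5]
LOAD_CONST → push 1. Stack: [5, 1]
BINARY_OP - → 5 - 1 = 4. Stack: [4]
STORE_FAST q → q=4. Stack: []
LOAD_FAST q → push 4. Stack: [4]
LOAD_CONST → push 8. Stack: [4, 8]
BINARY_OP % → 4 % 8 = 4. Stack: [4]
STORE_FAST q → q=4. Stack: []
LOAD_FAST i → push 2. Stack: [2]
LOAD_CONST → push 1. Stack: [2, 1]
BINARY_OP + → 2 + 1 = 3. Stack: [3]
STORE_FAST i → i=3. Stack: []
LOAD_FAST i → push 3. Stack: [3]
LOAD_CONST → push 3. Stack: [3, 3]
COMPARE_OP bool(<) → 3 vs 3 = False. Stack: [False]
POP_JUMP_IF_FALSE → pop False; jump. Stack: []
LOAD_FAST q → push 4. Stack: [4]
RETURN_VALUE → return 4.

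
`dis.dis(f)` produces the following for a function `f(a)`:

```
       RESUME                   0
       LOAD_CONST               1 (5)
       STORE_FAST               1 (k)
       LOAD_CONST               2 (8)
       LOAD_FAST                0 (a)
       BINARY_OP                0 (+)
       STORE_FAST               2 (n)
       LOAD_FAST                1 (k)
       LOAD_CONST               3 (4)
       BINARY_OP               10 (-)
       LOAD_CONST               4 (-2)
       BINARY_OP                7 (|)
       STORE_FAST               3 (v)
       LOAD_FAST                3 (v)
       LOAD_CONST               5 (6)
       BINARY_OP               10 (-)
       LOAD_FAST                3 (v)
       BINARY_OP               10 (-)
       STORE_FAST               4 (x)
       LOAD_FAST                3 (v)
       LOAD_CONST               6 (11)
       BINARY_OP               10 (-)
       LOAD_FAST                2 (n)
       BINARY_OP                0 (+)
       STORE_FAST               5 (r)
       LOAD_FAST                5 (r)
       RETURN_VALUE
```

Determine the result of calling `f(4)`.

LOAD_CONST → push 5. Stack: [5]
STORE_FAST k → k=5. Stack: []
LOAD_CONST → push 8. Stack: [8]
LOAD_FAST a → push 4. Stack: [8, 4]
BINARY_OP + → 8 + 4 = 12. Stack: [12]
STORE_FAST n → n=12. Stack: []
LOAD_FAST k → push 5. Stack: [5]
LOAD_CONST → push 4. Stack: [5, 4]
BINARY_OP - → 5 - 4 = 1. Stack: [1]
LOAD_CONST → push -2. Stack: [1, -2]
BINARY_OP | → 1 | -2 = -1. Stack: [-1]
STORE_FAST v → v=-1. Stack: []
LOAD_FAST v → push -1. Stack: [-1]
LOAD_CONST → push 6. Stack: [-1, 6]
BINARY_OP - → -1 - 6 = -7. Stack: [-7]
LOAD_FAST v → push -1. Stack: [-7, -1]
BINARY_OP - → -7 - -1 = -6. Stack: [-6]
STORE_FAST x → x=-6. Stack: []
LOAD_FAST v → push -1. Stack: [-1]
LOAD_CONST → push 11. Stack: [-1, 11]
BINARY_OP - → -1 - 11 = -12. Stack: [-12]
LOAD_FAST n → push 12. Stack: [-12, 12]
BINARY_OP + → -12 + 12 = 0. Stack: [0]
STORE_FAST r → r=0. Stack: []
LOAD_FAST r → push 0. Stack: [0]
RETURN_VALUE → return 0.

0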